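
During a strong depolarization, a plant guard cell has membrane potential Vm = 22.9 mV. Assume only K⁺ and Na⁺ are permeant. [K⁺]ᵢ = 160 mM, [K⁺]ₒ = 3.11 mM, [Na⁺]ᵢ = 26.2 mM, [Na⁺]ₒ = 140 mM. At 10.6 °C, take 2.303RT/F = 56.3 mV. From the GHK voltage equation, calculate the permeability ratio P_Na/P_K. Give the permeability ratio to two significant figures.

Let α = P_Na/P_K. GHK: Vm = 56.3·log₁₀[(Kₒ + α·Naₒ)/(Kᵢ + α·Naᵢ)].
10^(Vm/56.3) = 10^(22.9/56.3) = 2.5512
So 2.5512·(Kᵢ + α·Naᵢ) = Kₒ + α·Naₒ → α = (2.5512·160.0 − 3.11) / (140.0 − 2.5512·26.2)
α = (408.2 − 3.11) / (140.0 − 66.84) = 405.1/73.16 = 5.537

5.5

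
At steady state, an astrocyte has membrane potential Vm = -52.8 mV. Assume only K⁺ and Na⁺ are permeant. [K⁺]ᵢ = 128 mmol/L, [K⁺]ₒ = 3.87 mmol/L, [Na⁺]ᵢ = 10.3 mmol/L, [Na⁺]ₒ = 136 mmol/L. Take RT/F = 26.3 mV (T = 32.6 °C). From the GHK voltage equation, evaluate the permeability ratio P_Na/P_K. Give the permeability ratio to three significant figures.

0.0990

Let α = P_Na/P_K. GHK: Vm = 26.3·ln[(Kₒ + α·Naₒ)/(Kᵢ + α·Naᵢ)].
e^(Vm/26.3) = e^(-52.8/26.3) = 0.13431
So 0.13431·(Kᵢ + α·Naᵢ) = Kₒ + α·Naₒ → α = (0.13431·128.0 − 3.87) / (136.0 − 0.13431·10.3)
α = (17.19 − 3.87) / (136.0 − 1.383) = 13.32/134.6 = 0.09896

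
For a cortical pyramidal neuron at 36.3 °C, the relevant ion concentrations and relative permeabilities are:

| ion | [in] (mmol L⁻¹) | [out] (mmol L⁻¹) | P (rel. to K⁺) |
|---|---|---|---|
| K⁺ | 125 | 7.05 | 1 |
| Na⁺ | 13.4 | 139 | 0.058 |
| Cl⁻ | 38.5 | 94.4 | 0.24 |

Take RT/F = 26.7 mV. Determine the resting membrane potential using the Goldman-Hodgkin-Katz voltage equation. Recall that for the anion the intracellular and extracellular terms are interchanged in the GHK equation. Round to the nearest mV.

Vm = 26.7 · ln[(Σ P·[cation]ₒ + Σ P·[anion]ᵢ) / (Σ P·[cation]ᵢ + Σ P·[anion]ₒ)]
Numerator = 1×7.05 + 0.058×139 + 0.24×38.5 = 24.35
Denominator = 1×125 + 0.058×13.4 + 0.24×94.4 = 148.4
Vm = 26.7 · ln(0.16406) = 26.7 × (-1.8075) = -48.26 mV

-48 mV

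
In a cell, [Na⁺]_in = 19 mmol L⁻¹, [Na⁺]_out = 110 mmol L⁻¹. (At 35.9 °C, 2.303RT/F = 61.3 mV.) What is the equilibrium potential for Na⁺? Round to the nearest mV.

E = (61.3/z) · log₁₀([Na⁺]_out/[Na⁺]_in) with z = +1.
= (61.3/1) · log₁₀(110/19) = 61.30 · log₁₀(5.789)
= 61.30 · (0.7626) = 46.75 mV

47 mV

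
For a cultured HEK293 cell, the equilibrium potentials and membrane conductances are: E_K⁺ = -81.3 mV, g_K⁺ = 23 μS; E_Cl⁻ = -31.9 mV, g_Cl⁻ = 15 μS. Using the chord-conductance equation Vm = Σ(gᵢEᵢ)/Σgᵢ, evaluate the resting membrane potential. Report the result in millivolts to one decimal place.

-61.8 mV

Σ gᵢEᵢ = 23·(-81.3) + 15·(-31.9) = -2348.40
Σ gᵢ = 23 + 15 = 38
Vm = -2348.40 / 38 = -61.80 mV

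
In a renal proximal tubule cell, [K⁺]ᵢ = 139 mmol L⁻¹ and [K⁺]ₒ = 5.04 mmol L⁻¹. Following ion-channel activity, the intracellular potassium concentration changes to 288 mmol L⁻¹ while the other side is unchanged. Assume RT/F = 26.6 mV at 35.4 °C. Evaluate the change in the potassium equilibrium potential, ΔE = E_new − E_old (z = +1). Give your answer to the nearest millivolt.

-19 mV

E_old = (26.6/1)·ln(5.04/139) = -88.23 mV
E_new = (26.6/1)·ln(5.04/288) = -107.61 mV
ΔE = -107.61 − (-88.23) = -19.38 mV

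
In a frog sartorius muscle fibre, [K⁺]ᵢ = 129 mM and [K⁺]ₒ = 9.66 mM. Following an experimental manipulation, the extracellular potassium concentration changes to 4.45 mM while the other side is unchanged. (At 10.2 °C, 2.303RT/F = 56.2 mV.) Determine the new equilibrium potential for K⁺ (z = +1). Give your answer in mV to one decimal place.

After the shift: [K⁺]_out = 4.45, [K⁺]_in = 129 mM.
E_new = (56.2/1)·log₁₀(4.45/129) = 56.20 · (-1.4622) = -82.18 mV

-82.2 mV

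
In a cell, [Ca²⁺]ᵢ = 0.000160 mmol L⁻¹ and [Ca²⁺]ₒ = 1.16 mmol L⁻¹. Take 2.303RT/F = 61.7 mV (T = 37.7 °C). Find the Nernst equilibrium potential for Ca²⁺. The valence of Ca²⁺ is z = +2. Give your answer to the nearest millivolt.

119 mV

E = (61.7/z) · log₁₀([Ca²⁺]_out/[Ca²⁺]_in) with z = +2.
= (61.7/2) · log₁₀(1.16/0.000160) = 30.85 · log₁₀(7250)
= 30.85 · (3.8603) = 119.09 mV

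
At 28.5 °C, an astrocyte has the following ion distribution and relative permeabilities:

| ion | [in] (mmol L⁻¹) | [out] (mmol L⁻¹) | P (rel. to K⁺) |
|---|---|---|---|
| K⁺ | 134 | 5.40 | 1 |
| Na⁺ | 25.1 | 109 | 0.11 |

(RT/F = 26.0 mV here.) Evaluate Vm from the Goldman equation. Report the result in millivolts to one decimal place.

-53.6 mV

Vm = 26.0 · ln[(Σ P·[cation]ₒ + Σ P·[anion]ᵢ) / (Σ P·[cation]ᵢ + Σ P·[anion]ₒ)]
Numerator = 1×5.40 + 0.11×109 = 17.39
Denominator = 1×134 + 0.11×25.1 = 136.8
Vm = 26.0 · ln(0.12716) = 26.0 × (-2.0623) = -53.62 mV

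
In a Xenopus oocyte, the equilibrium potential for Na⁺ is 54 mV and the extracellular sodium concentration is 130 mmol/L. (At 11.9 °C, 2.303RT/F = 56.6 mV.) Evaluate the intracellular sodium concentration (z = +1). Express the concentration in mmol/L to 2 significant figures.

Nernst: E = (56.6/1) · log₁₀([out]/[in]), so log₁₀([out]/[in]) = 54.0 × 1 / 56.6 = 0.9541.
[out]/[in] = 10^(0.9541) = 8.996.
[in] = 130 / 8.996 = 14.45 mmol/L.

14 mmol/L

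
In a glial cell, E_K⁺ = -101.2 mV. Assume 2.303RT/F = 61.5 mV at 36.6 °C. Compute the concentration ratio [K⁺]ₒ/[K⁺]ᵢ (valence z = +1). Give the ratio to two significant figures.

log₁₀([out]/[in]) = E·z/(61.5) = -101.2 × 1 / 61.5 = -1.6455
[out]/[in] = 10^(-1.6455) = 0.02262

0.023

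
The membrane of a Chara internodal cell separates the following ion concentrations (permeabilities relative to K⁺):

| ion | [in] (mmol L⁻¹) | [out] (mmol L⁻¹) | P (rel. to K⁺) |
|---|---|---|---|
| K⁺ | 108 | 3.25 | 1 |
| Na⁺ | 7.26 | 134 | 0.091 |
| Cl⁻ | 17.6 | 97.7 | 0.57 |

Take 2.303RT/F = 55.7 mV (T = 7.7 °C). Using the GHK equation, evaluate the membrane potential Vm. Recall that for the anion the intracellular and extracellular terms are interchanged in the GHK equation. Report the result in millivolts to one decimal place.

Vm = 55.7 · log₁₀[(Σ P·[cation]ₒ + Σ P·[anion]ᵢ) / (Σ P·[cation]ᵢ + Σ P·[anion]ₒ)]
Numerator = 1×3.25 + 0.091×134 + 0.57×17.6 = 25.48
Denominator = 1×108 + 0.091×7.26 + 0.57×97.7 = 164.3
Vm = 55.7 · log₁₀(0.15501) = 55.7 × (-0.8096) = -45.10 mV

-45.1 mV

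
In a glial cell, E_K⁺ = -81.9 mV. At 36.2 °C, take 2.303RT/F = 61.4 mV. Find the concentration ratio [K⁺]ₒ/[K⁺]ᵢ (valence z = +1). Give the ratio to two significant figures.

log₁₀([out]/[in]) = E·z/(61.4) = -81.9 × 1 / 61.4 = -1.3339
[out]/[in] = 10^(-1.3339) = 0.04636

0.046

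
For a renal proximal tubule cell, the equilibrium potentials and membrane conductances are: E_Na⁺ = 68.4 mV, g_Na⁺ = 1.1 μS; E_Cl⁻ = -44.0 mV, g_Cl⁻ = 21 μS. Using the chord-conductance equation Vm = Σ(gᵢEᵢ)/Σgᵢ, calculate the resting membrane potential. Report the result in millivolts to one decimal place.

Σ gᵢEᵢ = 1.1·(68.4) + 21·(-44.0) = -848.76
Σ gᵢ = 1.1 + 21 = 22.1
Vm = -848.76 / 22.1 = -38.41 mV

-38.4 mV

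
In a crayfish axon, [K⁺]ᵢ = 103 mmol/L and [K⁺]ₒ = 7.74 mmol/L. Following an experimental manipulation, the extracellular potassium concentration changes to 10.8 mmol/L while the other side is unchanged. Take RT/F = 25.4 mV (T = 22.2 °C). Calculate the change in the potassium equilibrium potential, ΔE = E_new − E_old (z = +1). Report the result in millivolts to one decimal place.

E_old = (25.4/1)·ln(7.74/103) = -65.74 mV
E_new = (25.4/1)·ln(10.8/103) = -57.28 mV
ΔE = -57.28 − (-65.74) = 8.46 mV

8.5 mV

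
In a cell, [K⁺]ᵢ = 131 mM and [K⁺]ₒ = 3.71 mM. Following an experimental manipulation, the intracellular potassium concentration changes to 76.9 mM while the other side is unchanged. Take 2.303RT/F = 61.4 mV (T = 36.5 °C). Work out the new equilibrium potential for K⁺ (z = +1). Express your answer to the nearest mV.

After the shift: [K⁺]_out = 3.71, [K⁺]_in = 76.9 mM.
E_new = (61.4/1)·log₁₀(3.71/76.9) = 61.40 · (-1.3166) = -80.84 mV

-81 mV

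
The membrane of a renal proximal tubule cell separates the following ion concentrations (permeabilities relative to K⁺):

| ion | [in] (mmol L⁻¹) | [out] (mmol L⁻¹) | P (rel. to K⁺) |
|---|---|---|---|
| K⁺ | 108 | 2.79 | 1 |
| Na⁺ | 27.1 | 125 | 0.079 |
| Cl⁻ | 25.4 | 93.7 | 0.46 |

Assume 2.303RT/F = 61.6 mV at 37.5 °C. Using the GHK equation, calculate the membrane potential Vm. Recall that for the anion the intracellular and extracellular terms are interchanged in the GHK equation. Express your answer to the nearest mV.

Vm = 61.6 · log₁₀[(Σ P·[cation]ₒ + Σ P·[anion]ᵢ) / (Σ P·[cation]ᵢ + Σ P·[anion]ₒ)]
Numerator = 1×2.79 + 0.079×125 + 0.46×25.4 = 24.35
Denominator = 1×108 + 0.079×27.1 + 0.46×93.7 = 153.2
Vm = 61.6 · log₁₀(0.15889) = 61.6 × (-0.7989) = -49.21 mV

-49 mV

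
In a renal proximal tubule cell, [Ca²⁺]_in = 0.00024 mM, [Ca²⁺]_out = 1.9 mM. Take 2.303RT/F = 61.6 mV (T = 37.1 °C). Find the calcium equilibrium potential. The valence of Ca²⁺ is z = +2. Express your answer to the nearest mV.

E = (61.6/z) · log₁₀([Ca²⁺]_out/[Ca²⁺]_in) with z = +2.
= (61.6/2) · log₁₀(1.9/0.00024) = 30.80 · log₁₀(7917)
= 30.80 · (3.8985) = 120.08 mV

120 mV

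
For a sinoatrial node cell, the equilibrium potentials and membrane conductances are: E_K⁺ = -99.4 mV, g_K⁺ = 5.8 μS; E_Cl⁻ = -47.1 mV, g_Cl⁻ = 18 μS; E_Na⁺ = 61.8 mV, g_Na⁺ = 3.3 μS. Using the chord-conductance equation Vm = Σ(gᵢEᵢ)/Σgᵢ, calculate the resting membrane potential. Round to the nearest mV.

-45 mV

Σ gᵢEᵢ = 5.8·(-99.4) + 18·(-47.1) + 3.3·(61.8) = -1220.38
Σ gᵢ = 5.8 + 18 + 3.3 = 27.1
Vm = -1220.38 / 27.1 = -45.03 mV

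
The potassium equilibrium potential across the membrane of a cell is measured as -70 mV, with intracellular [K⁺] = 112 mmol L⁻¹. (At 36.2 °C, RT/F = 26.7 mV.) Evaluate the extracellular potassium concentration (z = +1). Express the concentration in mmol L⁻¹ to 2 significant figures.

8.1 mmol L⁻¹

Nernst: E = (26.7/1) · ln([out]/[in]), so ln([out]/[in]) = -70.0 × 1 / 26.7 = -2.6217.
[out]/[in] = e^(-2.6217) = 0.07268.
[out] = 0.07268 × 112 = 8.14 mmol L⁻¹.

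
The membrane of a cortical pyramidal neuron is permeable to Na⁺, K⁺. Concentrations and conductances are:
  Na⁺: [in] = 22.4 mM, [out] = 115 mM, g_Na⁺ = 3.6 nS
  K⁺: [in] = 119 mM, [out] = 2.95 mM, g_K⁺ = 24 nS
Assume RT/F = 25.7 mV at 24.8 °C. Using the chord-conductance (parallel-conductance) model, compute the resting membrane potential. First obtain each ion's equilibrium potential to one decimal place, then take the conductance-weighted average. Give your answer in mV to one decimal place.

E_Na⁺ = (25.7/1)·ln(115/22.4) = 42.0 mV
E_K⁺ = (25.7/1)·ln(2.95/119) = -95.0 mV
Vm = (Σ gᵢEᵢ)/(Σ gᵢ) = (3.6·42.0 + 24·-95.0) / (3.6 + 24)
= -2128.80 / 27.6 = -77.13 mV

-77.1 mV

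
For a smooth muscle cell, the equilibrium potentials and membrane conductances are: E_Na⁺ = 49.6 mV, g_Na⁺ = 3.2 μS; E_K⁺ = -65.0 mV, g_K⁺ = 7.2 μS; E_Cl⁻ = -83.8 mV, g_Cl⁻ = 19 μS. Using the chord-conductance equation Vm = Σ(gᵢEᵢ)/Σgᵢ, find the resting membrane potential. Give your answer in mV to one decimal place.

-64.7 mV

Σ gᵢEᵢ = 3.2·(49.6) + 7.2·(-65.0) + 19·(-83.8) = -1901.48
Σ gᵢ = 3.2 + 7.2 + 19 = 29.4
Vm = -1901.48 / 29.4 = -64.68 mV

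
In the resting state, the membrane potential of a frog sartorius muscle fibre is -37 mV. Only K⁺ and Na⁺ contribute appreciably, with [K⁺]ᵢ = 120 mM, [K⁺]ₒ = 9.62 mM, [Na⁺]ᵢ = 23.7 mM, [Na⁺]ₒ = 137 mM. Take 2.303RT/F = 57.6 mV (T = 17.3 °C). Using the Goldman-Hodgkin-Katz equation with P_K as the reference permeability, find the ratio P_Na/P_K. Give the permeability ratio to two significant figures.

0.13

Let α = P_Na/P_K. GHK: Vm = 57.6·log₁₀[(Kₒ + α·Naₒ)/(Kᵢ + α·Naᵢ)].
10^(Vm/57.6) = 10^(-37.0/57.6) = 0.22784
So 0.22784·(Kᵢ + α·Naᵢ) = Kₒ + α·Naₒ → α = (0.22784·120.0 − 9.62) / (137.0 − 0.22784·23.7)
α = (27.34 − 9.62) / (137.0 − 5.4) = 17.72/131.6 = 0.1347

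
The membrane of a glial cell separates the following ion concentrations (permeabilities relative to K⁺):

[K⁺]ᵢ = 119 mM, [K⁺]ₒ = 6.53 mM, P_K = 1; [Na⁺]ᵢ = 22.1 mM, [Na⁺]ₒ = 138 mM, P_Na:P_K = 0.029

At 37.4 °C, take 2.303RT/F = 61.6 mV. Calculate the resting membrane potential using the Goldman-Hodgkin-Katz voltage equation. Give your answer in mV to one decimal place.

-65.0 mV

Vm = 61.6 · log₁₀[(Σ P·[cation]ₒ + Σ P·[anion]ᵢ) / (Σ P·[cation]ᵢ + Σ P·[anion]ₒ)]
Numerator = 1×6.53 + 0.029×138 = 10.53
Denominator = 1×119 + 0.029×22.1 = 119.6
Vm = 61.6 · log₁₀(0.08803) = 61.6 × (-1.0554) = -65.01 mV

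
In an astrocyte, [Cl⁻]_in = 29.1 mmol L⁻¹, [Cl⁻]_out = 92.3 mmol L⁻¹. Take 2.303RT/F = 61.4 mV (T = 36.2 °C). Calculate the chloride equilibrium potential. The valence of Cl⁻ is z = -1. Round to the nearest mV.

E = (61.4/z) · log₁₀([Cl⁻]_out/[Cl⁻]_in) with z = -1.
For an anion, dividing by z = -1 reverses the sign.
= (61.4/-1) · log₁₀(92.3/29.1) = -61.40 · log₁₀(3.172)
= -61.40 · (0.5013) = -30.78 mV

-31 mV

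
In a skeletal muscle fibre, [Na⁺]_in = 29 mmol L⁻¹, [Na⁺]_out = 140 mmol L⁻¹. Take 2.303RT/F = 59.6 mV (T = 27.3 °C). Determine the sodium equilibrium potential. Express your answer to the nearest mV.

E = (59.6/z) · log₁₀([Na⁺]_out/[Na⁺]_in) with z = +1.
= (59.6/1) · log₁₀(140/29) = 59.60 · log₁₀(4.828)
= 59.60 · (0.6837) = 40.75 mV

41 mV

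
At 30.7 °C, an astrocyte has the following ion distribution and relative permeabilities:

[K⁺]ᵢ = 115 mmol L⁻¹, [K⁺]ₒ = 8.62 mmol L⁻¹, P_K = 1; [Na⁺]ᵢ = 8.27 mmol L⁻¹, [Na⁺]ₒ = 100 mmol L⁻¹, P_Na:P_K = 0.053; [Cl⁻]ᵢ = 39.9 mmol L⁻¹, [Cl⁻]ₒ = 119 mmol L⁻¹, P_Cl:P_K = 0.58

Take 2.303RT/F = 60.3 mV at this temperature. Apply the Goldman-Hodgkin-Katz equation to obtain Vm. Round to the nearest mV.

-42 mV

Vm = 60.3 · log₁₀[(Σ P·[cation]ₒ + Σ P·[anion]ᵢ) / (Σ P·[cation]ᵢ + Σ P·[anion]ₒ)]
Numerator = 1×8.62 + 0.053×100 + 0.58×39.9 = 37.06
Denominator = 1×115 + 0.053×8.27 + 0.58×119 = 184.5
Vm = 60.3 · log₁₀(0.20092) = 60.3 × (-0.6970) = -42.03 mV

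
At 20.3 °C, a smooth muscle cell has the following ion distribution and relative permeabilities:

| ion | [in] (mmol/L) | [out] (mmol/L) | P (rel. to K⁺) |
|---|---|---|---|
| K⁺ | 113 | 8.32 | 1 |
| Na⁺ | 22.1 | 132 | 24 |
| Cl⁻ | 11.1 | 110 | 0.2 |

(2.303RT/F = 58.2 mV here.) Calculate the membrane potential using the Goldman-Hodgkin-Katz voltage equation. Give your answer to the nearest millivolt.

40 mV

Vm = 58.2 · log₁₀[(Σ P·[cation]ₒ + Σ P·[anion]ᵢ) / (Σ P·[cation]ᵢ + Σ P·[anion]ₒ)]
Numerator = 1×8.32 + 24×132 + 0.2×11.1 = 3179
Denominator = 1×113 + 24×22.1 + 0.2×110 = 665.4
Vm = 58.2 · log₁₀(4.7769) = 58.2 × (0.6791) = 39.53 mV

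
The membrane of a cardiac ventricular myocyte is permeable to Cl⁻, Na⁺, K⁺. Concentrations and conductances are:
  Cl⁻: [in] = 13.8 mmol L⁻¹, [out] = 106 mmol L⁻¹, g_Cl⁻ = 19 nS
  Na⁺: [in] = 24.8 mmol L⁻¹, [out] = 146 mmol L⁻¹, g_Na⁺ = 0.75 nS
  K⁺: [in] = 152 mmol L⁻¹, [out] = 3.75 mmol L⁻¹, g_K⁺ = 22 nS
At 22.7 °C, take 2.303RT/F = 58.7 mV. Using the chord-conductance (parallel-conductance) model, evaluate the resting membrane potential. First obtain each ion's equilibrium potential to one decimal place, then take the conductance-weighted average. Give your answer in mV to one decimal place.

E_Cl⁻ = (58.7/-1)·log₁₀(106/13.8) = -52.0 mV
E_Na⁺ = (58.7/1)·log₁₀(146/24.8) = 45.2 mV
E_K⁺ = (58.7/1)·log₁₀(3.75/152) = -94.4 mV
Vm = (Σ gᵢEᵢ)/(Σ gᵢ) = (19·-52.0 + 0.75·45.2 + 22·-94.4) / (19 + 0.75 + 22)
= -3030.90 / 41.75 = -72.60 mV

-72.6 mV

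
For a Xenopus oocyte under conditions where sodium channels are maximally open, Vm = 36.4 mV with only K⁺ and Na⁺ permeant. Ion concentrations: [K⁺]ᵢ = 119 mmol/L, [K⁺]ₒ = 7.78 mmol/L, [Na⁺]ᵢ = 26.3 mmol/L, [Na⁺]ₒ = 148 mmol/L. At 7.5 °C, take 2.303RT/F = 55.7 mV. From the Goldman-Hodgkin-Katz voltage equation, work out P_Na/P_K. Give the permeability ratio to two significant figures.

18

Let α = P_Na/P_K. GHK: Vm = 55.7·log₁₀[(Kₒ + α·Naₒ)/(Kᵢ + α·Naᵢ)].
10^(Vm/55.7) = 10^(36.4/55.7) = 4.503
So 4.503·(Kᵢ + α·Naᵢ) = Kₒ + α·Naₒ → α = (4.503·119.0 − 7.78) / (148.0 − 4.503·26.3)
α = (535.9 − 7.78) / (148.0 − 118.4) = 528.1/29.57 = 17.86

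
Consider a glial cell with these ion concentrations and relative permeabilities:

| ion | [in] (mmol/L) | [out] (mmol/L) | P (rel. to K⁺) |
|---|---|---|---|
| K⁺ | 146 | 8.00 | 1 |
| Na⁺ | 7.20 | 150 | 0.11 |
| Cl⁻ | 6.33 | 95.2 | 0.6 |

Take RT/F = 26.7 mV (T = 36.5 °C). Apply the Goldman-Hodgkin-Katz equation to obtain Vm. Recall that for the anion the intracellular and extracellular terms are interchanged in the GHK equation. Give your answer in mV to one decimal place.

Vm = 26.7 · ln[(Σ P·[cation]ₒ + Σ P·[anion]ᵢ) / (Σ P·[cation]ᵢ + Σ P·[anion]ₒ)]
Numerator = 1×8.00 + 0.11×150 + 0.6×6.33 = 28.3
Denominator = 1×146 + 0.11×7.20 + 0.6×95.2 = 203.9
Vm = 26.7 · ln(0.13878) = 26.7 × (-1.9749) = -52.73 mV

-52.7 mV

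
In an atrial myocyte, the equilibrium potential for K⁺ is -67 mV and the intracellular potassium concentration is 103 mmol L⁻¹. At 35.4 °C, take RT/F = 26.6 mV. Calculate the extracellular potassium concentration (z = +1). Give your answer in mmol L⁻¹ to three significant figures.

8.30 mmol L⁻¹

Nernst: E = (26.6/1) · ln([out]/[in]), so ln([out]/[in]) = -67.0 × 1 / 26.6 = -2.5188.
[out]/[in] = e^(-2.5188) = 0.08056.
[out] = 0.08056 × 103 = 8.297 mmol L⁻¹.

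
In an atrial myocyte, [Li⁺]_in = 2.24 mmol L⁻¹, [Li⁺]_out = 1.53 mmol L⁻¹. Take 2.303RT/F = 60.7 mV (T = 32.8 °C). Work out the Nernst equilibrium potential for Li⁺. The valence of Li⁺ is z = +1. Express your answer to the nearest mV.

E = (60.7/z) · log₁₀([Li⁺]_out/[Li⁺]_in) with z = +1.
= (60.7/1) · log₁₀(1.53/2.24) = 60.70 · log₁₀(0.683)
= 60.70 · (-0.1656) = -10.05 mV

-10 mV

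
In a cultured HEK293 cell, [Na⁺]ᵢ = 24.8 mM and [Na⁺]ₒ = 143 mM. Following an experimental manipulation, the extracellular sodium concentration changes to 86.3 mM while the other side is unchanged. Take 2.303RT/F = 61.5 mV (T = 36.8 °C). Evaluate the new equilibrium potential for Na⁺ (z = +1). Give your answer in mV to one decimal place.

33.3 mV

After the shift: [Na⁺]_out = 86.3, [Na⁺]_in = 24.8 mM.
E_new = (61.5/1)·log₁₀(86.3/24.8) = 61.50 · (0.5416) = 33.31 mV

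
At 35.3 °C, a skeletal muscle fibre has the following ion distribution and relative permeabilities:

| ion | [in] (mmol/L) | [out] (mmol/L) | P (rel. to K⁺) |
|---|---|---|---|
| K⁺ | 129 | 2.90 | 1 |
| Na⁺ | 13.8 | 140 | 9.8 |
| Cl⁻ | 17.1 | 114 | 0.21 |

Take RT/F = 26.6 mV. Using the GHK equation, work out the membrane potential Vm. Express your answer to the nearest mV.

42 mV

Vm = 26.6 · ln[(Σ P·[cation]ₒ + Σ P·[anion]ᵢ) / (Σ P·[cation]ᵢ + Σ P·[anion]ₒ)]
Numerator = 1×2.90 + 9.8×140 + 0.21×17.1 = 1378
Denominator = 1×129 + 9.8×13.8 + 0.21×114 = 288.2
Vm = 26.6 · ln(4.7834) = 26.6 × (1.5652) = 41.63 mV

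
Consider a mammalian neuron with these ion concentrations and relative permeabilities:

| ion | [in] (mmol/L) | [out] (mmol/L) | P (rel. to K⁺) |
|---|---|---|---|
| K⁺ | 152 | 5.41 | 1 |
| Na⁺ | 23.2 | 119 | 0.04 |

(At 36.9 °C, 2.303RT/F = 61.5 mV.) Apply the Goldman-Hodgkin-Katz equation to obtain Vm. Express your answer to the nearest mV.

Vm = 61.5 · log₁₀[(Σ P·[cation]ₒ + Σ P·[anion]ᵢ) / (Σ P·[cation]ᵢ + Σ P·[anion]ₒ)]
Numerator = 1×5.41 + 0.04×119 = 10.17
Denominator = 1×152 + 0.04×23.2 = 152.9
Vm = 61.5 · log₁₀(0.066502) = 61.5 × (-1.1772) = -72.40 mV

-72 mV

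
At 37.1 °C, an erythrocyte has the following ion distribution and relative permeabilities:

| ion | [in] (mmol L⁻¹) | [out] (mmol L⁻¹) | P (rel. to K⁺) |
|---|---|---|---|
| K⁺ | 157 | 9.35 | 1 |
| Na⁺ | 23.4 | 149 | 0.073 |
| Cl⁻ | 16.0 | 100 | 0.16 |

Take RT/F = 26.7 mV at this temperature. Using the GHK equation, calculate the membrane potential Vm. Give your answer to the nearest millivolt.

Vm = 26.7 · ln[(Σ P·[cation]ₒ + Σ P·[anion]ᵢ) / (Σ P·[cation]ᵢ + Σ P·[anion]ₒ)]
Numerator = 1×9.35 + 0.073×149 + 0.16×16.0 = 22.79
Denominator = 1×157 + 0.073×23.4 + 0.16×100 = 174.7
Vm = 26.7 · ln(0.13043) = 26.7 × (-2.0369) = -54.39 mV

-54 mV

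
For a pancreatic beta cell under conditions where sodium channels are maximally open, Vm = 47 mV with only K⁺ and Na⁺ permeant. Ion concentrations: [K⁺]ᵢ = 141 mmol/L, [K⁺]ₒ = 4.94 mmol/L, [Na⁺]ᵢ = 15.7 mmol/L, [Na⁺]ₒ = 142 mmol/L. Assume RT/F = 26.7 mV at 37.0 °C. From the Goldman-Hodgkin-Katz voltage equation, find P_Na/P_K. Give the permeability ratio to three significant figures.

Let α = P_Na/P_K. GHK: Vm = 26.7·ln[(Kₒ + α·Naₒ)/(Kᵢ + α·Naᵢ)].
e^(Vm/26.7) = e^(47.0/26.7) = 5.8142
So 5.8142·(Kᵢ + α·Naᵢ) = Kₒ + α·Naₒ → α = (5.8142·141.0 − 4.94) / (142.0 − 5.8142·15.7)
α = (819.8 − 4.94) / (142.0 − 91.28) = 814.9/50.72 = 16.07

16.1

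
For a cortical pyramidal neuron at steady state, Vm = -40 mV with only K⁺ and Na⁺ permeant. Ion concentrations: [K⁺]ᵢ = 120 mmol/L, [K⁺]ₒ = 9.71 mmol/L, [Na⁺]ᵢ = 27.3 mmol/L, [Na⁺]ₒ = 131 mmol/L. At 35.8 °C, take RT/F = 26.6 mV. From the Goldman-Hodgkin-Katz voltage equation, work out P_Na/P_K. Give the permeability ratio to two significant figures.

Let α = P_Na/P_K. GHK: Vm = 26.6·ln[(Kₒ + α·Naₒ)/(Kᵢ + α·Naᵢ)].
e^(Vm/26.6) = e^(-40.0/26.6) = 0.22229
So 0.22229·(Kᵢ + α·Naᵢ) = Kₒ + α·Naₒ → α = (0.22229·120.0 − 9.71) / (131.0 − 0.22229·27.3)
α = (26.68 − 9.71) / (131.0 − 6.069) = 16.97/124.9 = 0.1358

0.14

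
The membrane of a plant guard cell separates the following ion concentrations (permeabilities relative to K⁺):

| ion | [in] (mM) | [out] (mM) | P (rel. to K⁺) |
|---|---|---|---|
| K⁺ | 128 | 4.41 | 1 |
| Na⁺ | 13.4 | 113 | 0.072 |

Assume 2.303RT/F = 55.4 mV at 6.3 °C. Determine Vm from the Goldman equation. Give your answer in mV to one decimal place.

Vm = 55.4 · log₁₀[(Σ P·[cation]ₒ + Σ P·[anion]ᵢ) / (Σ P·[cation]ᵢ + Σ P·[anion]ₒ)]
Numerator = 1×4.41 + 0.072×113 = 12.55
Denominator = 1×128 + 0.072×13.4 = 129
Vm = 55.4 · log₁₀(0.097282) = 55.4 × (-1.0120) = -56.06 mV

-56.1 mV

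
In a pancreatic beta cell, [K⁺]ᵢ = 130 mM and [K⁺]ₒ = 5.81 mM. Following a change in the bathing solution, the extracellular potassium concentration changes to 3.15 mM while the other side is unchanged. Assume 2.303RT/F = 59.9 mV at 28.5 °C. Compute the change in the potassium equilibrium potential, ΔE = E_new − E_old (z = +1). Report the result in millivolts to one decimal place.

E_old = (59.9/1)·log₁₀(5.81/130) = -80.85 mV
E_new = (59.9/1)·log₁₀(3.15/130) = -96.78 mV
ΔE = -96.78 − (-80.85) = -15.93 mV

-15.9 mV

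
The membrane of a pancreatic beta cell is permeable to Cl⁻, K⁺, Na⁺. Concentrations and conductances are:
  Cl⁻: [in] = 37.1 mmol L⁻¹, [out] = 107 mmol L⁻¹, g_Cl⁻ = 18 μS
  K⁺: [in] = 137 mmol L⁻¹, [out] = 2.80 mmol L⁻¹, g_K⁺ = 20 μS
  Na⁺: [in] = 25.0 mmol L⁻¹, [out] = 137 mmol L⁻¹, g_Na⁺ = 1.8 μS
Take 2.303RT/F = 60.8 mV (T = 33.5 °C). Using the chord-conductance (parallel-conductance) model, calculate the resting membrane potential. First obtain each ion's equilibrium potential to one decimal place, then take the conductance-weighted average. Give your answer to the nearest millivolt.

E_Cl⁻ = (60.8/-1)·log₁₀(107/37.1) = -28.0 mV
E_K⁺ = (60.8/1)·log₁₀(2.80/137) = -102.7 mV
E_Na⁺ = (60.8/1)·log₁₀(137/25.0) = 44.9 mV
Vm = (Σ gᵢEᵢ)/(Σ gᵢ) = (18·-28.0 + 20·-102.7 + 1.8·44.9) / (18 + 20 + 1.8)
= -2477.18 / 39.8 = -62.24 mV

-62 mV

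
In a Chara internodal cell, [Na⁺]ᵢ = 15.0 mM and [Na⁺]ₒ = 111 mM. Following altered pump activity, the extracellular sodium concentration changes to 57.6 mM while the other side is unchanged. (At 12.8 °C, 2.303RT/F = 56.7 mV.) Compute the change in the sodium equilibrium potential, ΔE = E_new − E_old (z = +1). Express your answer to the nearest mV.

E_old = (56.7/1)·log₁₀(111/15.0) = 49.29 mV
E_new = (56.7/1)·log₁₀(57.6/15.0) = 33.13 mV
ΔE = 33.13 − (49.29) = -16.15 mV

-16 mV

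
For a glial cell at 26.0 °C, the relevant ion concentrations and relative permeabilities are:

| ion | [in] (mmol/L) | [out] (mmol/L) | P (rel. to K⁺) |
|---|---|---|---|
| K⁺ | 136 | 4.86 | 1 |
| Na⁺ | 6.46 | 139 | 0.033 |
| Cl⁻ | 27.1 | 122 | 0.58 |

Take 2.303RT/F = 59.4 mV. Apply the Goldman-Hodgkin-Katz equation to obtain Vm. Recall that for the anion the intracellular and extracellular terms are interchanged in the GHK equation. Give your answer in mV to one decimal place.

-54.4 mV

Vm = 59.4 · log₁₀[(Σ P·[cation]ₒ + Σ P·[anion]ᵢ) / (Σ P·[cation]ᵢ + Σ P·[anion]ₒ)]
Numerator = 1×4.86 + 0.033×139 + 0.58×27.1 = 25.16
Denominator = 1×136 + 0.033×6.46 + 0.58×122 = 207
Vm = 59.4 · log₁₀(0.12159) = 59.4 × (-0.9151) = -54.36 mV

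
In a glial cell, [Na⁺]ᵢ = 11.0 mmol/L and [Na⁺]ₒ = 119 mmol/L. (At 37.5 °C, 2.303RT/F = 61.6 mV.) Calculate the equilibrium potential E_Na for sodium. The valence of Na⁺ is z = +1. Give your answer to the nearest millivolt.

E = (61.6/z) · log₁₀([Na⁺]_out/[Na⁺]_in) with z = +1.
= (61.6/1) · log₁₀(119/11.0) = 61.60 · log₁₀(10.82)
= 61.60 · (1.0342) = 63.70 mV

64 mV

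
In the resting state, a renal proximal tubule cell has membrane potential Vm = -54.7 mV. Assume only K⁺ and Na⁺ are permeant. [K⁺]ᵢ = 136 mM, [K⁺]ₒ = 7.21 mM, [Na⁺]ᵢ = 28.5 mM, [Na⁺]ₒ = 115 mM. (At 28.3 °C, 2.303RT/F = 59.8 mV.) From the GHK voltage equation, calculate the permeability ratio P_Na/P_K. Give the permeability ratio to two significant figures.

0.084

Let α = P_Na/P_K. GHK: Vm = 59.8·log₁₀[(Kₒ + α·Naₒ)/(Kᵢ + α·Naᵢ)].
10^(Vm/59.8) = 10^(-54.7/59.8) = 0.1217
So 0.1217·(Kᵢ + α·Naᵢ) = Kₒ + α·Naₒ → α = (0.1217·136.0 − 7.21) / (115.0 − 0.1217·28.5)
α = (16.55 − 7.21) / (115.0 − 3.468) = 9.341/111.5 = 0.08375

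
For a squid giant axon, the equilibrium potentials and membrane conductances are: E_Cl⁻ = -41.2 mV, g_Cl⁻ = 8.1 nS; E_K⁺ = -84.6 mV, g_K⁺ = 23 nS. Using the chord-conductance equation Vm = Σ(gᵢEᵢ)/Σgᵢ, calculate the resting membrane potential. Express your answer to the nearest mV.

-73 mV

Σ gᵢEᵢ = 8.1·(-41.2) + 23·(-84.6) = -2279.52
Σ gᵢ = 8.1 + 23 = 31.1
Vm = -2279.52 / 31.1 = -73.30 mV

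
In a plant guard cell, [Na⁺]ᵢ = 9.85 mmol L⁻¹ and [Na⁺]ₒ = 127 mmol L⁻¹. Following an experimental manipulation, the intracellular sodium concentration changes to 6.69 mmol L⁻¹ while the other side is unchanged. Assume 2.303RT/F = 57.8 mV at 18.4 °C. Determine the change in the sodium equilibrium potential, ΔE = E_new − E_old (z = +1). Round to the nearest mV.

10 mV

E_old = (57.8/1)·log₁₀(127/9.85) = 64.18 mV
E_new = (57.8/1)·log₁₀(127/6.69) = 73.89 mV
ΔE = 73.89 − (64.18) = 9.71 mV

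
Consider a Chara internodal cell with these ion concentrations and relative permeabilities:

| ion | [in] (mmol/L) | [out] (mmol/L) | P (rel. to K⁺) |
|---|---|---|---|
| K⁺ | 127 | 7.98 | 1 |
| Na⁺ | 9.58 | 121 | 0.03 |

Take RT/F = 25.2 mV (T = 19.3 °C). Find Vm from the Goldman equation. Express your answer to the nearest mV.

-60 mV

Vm = 25.2 · ln[(Σ P·[cation]ₒ + Σ P·[anion]ᵢ) / (Σ P·[cation]ᵢ + Σ P·[anion]ₒ)]
Numerator = 1×7.98 + 0.03×121 = 11.61
Denominator = 1×127 + 0.03×9.58 = 127.3
Vm = 25.2 · ln(0.091211) = 25.2 × (-2.3946) = -60.34 mV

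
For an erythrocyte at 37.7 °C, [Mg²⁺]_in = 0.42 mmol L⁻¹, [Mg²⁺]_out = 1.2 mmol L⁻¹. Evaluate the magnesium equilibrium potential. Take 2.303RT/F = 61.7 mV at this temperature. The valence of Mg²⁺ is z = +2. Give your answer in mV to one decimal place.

14.1 mV

E = (61.7/z) · log₁₀([Mg²⁺]_out/[Mg²⁺]_in) with z = +2.
= (61.7/2) · log₁₀(1.2/0.42) = 30.85 · log₁₀(2.857)
= 30.85 · (0.4559) = 14.07 mV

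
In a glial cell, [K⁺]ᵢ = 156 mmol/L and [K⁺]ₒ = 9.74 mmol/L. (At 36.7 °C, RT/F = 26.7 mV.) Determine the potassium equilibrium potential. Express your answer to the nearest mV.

E = (26.7/z) · ln([K⁺]_out/[K⁺]_in) with z = +1.
= (26.7/1) · ln(9.74/156) = 26.70 · ln(0.06244)
= 26.70 · (-2.7736) = -74.06 mV

-74 mV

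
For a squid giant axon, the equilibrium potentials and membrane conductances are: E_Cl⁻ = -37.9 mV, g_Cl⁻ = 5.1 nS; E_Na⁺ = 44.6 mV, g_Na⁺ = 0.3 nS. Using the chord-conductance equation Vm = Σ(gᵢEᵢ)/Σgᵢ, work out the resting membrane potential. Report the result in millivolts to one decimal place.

-33.3 mV

Σ gᵢEᵢ = 5.1·(-37.9) + 0.3·(44.6) = -179.91
Σ gᵢ = 5.1 + 0.3 = 5.4
Vm = -179.91 / 5.4 = -33.32 mV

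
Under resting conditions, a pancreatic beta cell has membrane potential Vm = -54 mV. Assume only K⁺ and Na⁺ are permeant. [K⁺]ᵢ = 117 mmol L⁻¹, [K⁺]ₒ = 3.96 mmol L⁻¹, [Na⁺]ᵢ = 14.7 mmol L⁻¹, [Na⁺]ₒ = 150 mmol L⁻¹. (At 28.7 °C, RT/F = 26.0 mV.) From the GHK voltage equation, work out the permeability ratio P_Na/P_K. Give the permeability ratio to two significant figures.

0.072

Let α = P_Na/P_K. GHK: Vm = 26.0·ln[(Kₒ + α·Naₒ)/(Kᵢ + α·Naᵢ)].
e^(Vm/26.0) = e^(-54.0/26.0) = 0.12532
So 0.12532·(Kᵢ + α·Naᵢ) = Kₒ + α·Naₒ → α = (0.12532·117.0 − 3.96) / (150.0 − 0.12532·14.7)
α = (14.66 − 3.96) / (150.0 − 1.842) = 10.7/148.2 = 0.07223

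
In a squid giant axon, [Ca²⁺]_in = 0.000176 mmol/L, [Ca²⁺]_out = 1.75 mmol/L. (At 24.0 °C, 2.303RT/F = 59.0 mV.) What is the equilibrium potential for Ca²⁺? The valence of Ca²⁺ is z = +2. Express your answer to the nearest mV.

E = (59.0/z) · log₁₀([Ca²⁺]_out/[Ca²⁺]_in) with z = +2.
= (59.0/2) · log₁₀(1.75/0.000176) = 29.50 · log₁₀(9943)
= 29.50 · (3.9975) = 117.93 mV

118 mV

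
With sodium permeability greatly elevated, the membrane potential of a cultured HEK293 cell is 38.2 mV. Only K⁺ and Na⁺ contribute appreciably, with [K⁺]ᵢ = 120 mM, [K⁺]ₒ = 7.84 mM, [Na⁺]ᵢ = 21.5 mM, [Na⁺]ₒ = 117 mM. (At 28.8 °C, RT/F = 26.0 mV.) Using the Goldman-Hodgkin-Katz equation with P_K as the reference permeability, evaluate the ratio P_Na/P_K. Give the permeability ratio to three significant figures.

21.8

Let α = P_Na/P_K. GHK: Vm = 26.0·ln[(Kₒ + α·Naₒ)/(Kᵢ + α·Naᵢ)].
e^(Vm/26.0) = e^(38.2/26.0) = 4.3459
So 4.3459·(Kᵢ + α·Naᵢ) = Kₒ + α·Naₒ → α = (4.3459·120.0 − 7.84) / (117.0 − 4.3459·21.5)
α = (521.5 − 7.84) / (117.0 − 93.44) = 513.7/23.56 = 21.8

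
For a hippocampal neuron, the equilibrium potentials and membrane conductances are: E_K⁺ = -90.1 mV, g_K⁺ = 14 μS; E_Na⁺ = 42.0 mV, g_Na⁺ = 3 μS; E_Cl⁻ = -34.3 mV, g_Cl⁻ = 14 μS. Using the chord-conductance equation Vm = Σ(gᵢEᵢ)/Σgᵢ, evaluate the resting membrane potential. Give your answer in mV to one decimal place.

Σ gᵢEᵢ = 14·(-90.1) + 3·(42.0) + 14·(-34.3) = -1615.60
Σ gᵢ = 14 + 3 + 14 = 31
Vm = -1615.60 / 31 = -52.12 mV

-52.1 mV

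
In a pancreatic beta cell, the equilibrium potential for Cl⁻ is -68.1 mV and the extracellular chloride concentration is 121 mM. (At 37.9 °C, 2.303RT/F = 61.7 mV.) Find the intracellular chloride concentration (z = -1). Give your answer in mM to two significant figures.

Nernst: E = (61.7/-1) · log₁₀([out]/[in]), so log₁₀([out]/[in]) = -68.1 × -1 / 61.7 = 1.1037.
[out]/[in] = 10^(1.1037) = 12.7.
[in] = 121 / 12.7 = 9.529 mM.

9.5 mM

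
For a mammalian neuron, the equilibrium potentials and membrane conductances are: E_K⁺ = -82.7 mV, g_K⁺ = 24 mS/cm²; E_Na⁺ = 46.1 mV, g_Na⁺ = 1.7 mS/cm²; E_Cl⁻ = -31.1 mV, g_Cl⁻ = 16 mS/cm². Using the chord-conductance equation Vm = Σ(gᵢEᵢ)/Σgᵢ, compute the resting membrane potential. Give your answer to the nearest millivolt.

-58 mV

Σ gᵢEᵢ = 24·(-82.7) + 1.7·(46.1) + 16·(-31.1) = -2404.03
Σ gᵢ = 24 + 1.7 + 16 = 41.7
Vm = -2404.03 / 41.7 = -57.65 mV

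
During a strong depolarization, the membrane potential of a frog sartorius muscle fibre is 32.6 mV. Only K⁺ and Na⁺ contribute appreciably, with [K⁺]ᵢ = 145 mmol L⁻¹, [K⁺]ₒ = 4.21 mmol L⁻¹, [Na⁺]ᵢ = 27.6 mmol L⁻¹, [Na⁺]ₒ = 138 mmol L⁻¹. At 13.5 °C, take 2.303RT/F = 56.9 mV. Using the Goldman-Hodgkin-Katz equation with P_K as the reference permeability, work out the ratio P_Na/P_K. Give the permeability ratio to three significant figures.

15.5

Let α = P_Na/P_K. GHK: Vm = 56.9·log₁₀[(Kₒ + α·Naₒ)/(Kᵢ + α·Naᵢ)].
10^(Vm/56.9) = 10^(32.6/56.9) = 3.7405
So 3.7405·(Kᵢ + α·Naᵢ) = Kₒ + α·Naₒ → α = (3.7405·145.0 − 4.21) / (138.0 − 3.7405·27.6)
α = (542.4 − 4.21) / (138.0 − 103.2) = 538.2/34.76 = 15.48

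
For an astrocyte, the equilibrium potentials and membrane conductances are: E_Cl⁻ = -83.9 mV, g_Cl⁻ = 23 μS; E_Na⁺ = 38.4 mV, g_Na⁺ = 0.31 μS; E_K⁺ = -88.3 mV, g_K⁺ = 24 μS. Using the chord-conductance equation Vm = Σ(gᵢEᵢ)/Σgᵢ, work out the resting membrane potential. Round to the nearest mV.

Σ gᵢEᵢ = 23·(-83.9) + 0.31·(38.4) + 24·(-88.3) = -4037.00
Σ gᵢ = 23 + 0.31 + 24 = 47.31
Vm = -4037.00 / 47.31 = -85.33 mV

-85 mV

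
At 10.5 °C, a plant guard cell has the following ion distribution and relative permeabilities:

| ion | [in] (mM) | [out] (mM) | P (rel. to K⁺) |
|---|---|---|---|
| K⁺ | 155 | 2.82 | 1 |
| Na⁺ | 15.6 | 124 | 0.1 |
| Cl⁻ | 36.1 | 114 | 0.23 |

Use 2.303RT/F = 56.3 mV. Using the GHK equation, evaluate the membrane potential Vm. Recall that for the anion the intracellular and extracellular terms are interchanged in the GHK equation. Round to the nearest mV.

Vm = 56.3 · log₁₀[(Σ P·[cation]ₒ + Σ P·[anion]ᵢ) / (Σ P·[cation]ᵢ + Σ P·[anion]ₒ)]
Numerator = 1×2.82 + 0.1×124 + 0.23×36.1 = 23.52
Denominator = 1×155 + 0.1×15.6 + 0.23×114 = 182.8
Vm = 56.3 · log₁₀(0.1287) = 56.3 × (-0.8904) = -50.13 mV

-50 mV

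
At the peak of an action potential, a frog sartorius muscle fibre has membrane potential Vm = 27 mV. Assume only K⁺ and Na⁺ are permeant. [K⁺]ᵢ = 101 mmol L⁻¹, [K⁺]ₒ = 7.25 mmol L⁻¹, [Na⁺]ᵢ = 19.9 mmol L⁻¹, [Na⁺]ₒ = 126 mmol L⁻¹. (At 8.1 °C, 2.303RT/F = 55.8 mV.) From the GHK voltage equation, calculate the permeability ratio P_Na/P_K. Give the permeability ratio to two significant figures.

Let α = P_Na/P_K. GHK: Vm = 55.8·log₁₀[(Kₒ + α·Naₒ)/(Kᵢ + α·Naᵢ)].
10^(Vm/55.8) = 10^(27.0/55.8) = 3.047
So 3.047·(Kᵢ + α·Naᵢ) = Kₒ + α·Naₒ → α = (3.047·101.0 − 7.25) / (126.0 − 3.047·19.9)
α = (307.7 − 7.25) / (126.0 − 60.64) = 300.5/65.36 = 4.597

4.6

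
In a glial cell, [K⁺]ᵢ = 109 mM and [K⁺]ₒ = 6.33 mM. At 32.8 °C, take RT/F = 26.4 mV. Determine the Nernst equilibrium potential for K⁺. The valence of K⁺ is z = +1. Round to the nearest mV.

-75 mV

E = (26.4/z) · ln([K⁺]_out/[K⁺]_in) with z = +1.
= (26.4/1) · ln(6.33/109) = 26.40 · ln(0.05807)
= 26.40 · (-2.8460) = -75.14 mV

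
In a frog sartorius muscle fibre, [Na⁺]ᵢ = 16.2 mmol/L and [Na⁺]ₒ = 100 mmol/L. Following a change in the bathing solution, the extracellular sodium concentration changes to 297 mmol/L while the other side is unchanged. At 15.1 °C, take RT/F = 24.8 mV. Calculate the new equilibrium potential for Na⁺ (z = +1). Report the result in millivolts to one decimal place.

72.1 mV

After the shift: [Na⁺]_out = 297, [Na⁺]_in = 16.2 mmol/L.
E_new = (24.8/1)·ln(297/16.2) = 24.80 · (2.9087) = 72.14 mV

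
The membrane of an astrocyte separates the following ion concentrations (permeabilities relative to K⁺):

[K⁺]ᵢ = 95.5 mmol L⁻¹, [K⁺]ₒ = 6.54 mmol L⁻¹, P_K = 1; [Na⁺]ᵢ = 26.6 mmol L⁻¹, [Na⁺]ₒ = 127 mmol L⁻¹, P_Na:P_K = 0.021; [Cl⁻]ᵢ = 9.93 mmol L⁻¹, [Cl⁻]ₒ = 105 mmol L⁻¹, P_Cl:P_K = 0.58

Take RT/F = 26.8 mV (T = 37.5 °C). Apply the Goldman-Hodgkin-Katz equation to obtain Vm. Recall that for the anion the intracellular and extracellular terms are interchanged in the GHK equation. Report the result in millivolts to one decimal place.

Vm = 26.8 · ln[(Σ P·[cation]ₒ + Σ P·[anion]ᵢ) / (Σ P·[cation]ᵢ + Σ P·[anion]ₒ)]
Numerator = 1×6.54 + 0.021×127 + 0.58×9.93 = 14.97
Denominator = 1×95.5 + 0.021×26.6 + 0.58×105 = 157
Vm = 26.8 · ln(0.095353) = 26.8 × (-2.3502) = -62.98 mV

-63.0 mV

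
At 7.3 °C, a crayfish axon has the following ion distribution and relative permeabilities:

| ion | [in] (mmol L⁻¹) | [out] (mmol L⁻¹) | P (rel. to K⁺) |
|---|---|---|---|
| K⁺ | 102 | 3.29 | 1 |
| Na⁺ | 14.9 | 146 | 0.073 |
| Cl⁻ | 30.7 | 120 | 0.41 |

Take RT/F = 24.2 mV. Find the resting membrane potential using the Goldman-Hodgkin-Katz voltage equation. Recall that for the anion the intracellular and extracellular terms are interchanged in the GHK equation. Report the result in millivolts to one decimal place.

Vm = 24.2 · ln[(Σ P·[cation]ₒ + Σ P·[anion]ᵢ) / (Σ P·[cation]ᵢ + Σ P·[anion]ₒ)]
Numerator = 1×3.29 + 0.073×146 + 0.41×30.7 = 26.54
Denominator = 1×102 + 0.073×14.9 + 0.41×120 = 152.3
Vm = 24.2 · ln(0.17424) = 24.2 × (-1.7473) = -42.28 mV

-42.3 mV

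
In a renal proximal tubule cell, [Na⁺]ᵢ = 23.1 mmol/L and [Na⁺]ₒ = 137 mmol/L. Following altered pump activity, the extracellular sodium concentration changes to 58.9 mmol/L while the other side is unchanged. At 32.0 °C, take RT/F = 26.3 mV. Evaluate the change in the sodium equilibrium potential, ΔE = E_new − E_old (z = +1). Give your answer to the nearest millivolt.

E_old = (26.3/1)·ln(137/23.1) = 46.82 mV
E_new = (26.3/1)·ln(58.9/23.1) = 24.62 mV
ΔE = 24.62 − (46.82) = -22.20 mV

-22 mV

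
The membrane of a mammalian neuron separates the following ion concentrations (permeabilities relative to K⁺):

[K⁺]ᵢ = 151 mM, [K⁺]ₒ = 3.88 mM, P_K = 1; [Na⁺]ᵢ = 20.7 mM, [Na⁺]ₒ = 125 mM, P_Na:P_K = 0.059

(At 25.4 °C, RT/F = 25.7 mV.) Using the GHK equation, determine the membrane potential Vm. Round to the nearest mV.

-67 mV

Vm = 25.7 · ln[(Σ P·[cation]ₒ + Σ P·[anion]ᵢ) / (Σ P·[cation]ᵢ + Σ P·[anion]ₒ)]
Numerator = 1×3.88 + 0.059×125 = 11.25
Denominator = 1×151 + 0.059×20.7 = 152.2
Vm = 25.7 · ln(0.073938) = 25.7 × (-2.6045) = -66.94 mV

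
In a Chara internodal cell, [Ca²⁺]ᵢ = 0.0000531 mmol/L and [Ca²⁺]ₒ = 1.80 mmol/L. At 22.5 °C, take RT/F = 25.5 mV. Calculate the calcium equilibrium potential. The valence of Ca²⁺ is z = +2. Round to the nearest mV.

E = (25.5/z) · ln([Ca²⁺]_out/[Ca²⁺]_in) with z = +2.
= (25.5/2) · ln(1.80/0.0000531) = 12.75 · ln(3.39e+04)
= 12.75 · (10.4311) = 133.00 mV

133 mV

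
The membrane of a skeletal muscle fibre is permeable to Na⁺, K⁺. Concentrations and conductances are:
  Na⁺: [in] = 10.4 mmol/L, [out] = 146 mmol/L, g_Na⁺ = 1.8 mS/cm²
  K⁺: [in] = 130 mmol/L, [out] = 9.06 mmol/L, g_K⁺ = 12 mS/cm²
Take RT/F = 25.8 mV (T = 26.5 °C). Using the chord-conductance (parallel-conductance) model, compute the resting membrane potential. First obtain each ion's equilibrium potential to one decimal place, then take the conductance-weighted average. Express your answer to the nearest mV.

-51 mV

E_Na⁺ = (25.8/1)·ln(146/10.4) = 68.2 mV
E_K⁺ = (25.8/1)·ln(9.06/130) = -68.7 mV
Vm = (Σ gᵢEᵢ)/(Σ gᵢ) = (1.8·68.2 + 12·-68.7) / (1.8 + 12)
= -701.64 / 13.8 = -50.84 mV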